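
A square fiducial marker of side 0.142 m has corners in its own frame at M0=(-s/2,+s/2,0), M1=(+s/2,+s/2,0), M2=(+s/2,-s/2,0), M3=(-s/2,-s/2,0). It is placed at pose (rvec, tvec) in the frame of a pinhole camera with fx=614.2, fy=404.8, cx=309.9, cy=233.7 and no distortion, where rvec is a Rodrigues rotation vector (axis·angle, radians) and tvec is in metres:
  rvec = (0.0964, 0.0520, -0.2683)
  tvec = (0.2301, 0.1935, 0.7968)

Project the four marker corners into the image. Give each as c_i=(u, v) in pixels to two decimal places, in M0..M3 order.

Intrinsics K: fx=614.2, fy=404.8, cx=309.9, cy=233.7
Marker side s = 0.142 m; corners in marker frame (Z=0):
  M0 = (-0.0710, +0.0710, 0)
  M1 = (+0.0710, +0.0710, 0)
  M2 = (+0.0710, -0.0710, 0)
  M3 = (-0.0710, -0.0710, 0)
rvec = (0.0964, 0.0520, -0.2683), |rvec| = θ = 0.28980 rad = 16.604°
Rodrigues: sinθ=0.28576, 1−cosθ=0.04170; R = I + sinθ·[k]× + (1−cosθ)·[k]×²:
    [+0.96292 +0.26705 +0.03843]
    [-0.26207 +0.95964 -0.10198]
    [-0.06412 +0.08813 +0.99404]
t = (0.2301, 0.1935, 0.7968) m
M0: Pc = R·M0+t = (+0.18069, +0.28024, +0.80761); u = 614.2·(+0.18069)/0.80761 + 309.9 = 447.3203, v = 404.8·(+0.28024)/0.80761 + 233.7 = 374.1663
M1: Pc = R·M1+t = (+0.31743, +0.24303, +0.79850); u = 614.2·(+0.31743)/0.79850 + 309.9 = 554.0613, v = 404.8·(+0.24303)/0.79850 + 233.7 = 356.9023
M2: Pc = R·M2+t = (+0.27951, +0.10676, +0.78599); u = 614.2·(+0.27951)/0.78599 + 309.9 = 528.3160, v = 404.8·(+0.10676)/0.78599 + 233.7 = 288.6825
M3: Pc = R·M3+t = (+0.14277, +0.14397, +0.79510); u = 614.2·(+0.14277)/0.79510 + 309.9 = 420.1897, v = 404.8·(+0.14397)/0.79510 + 233.7 = 306.9994

c0=(447.32, 374.17) c1=(554.06, 356.90) c2=(528.32, 288.68) c3=(420.19, 307.00)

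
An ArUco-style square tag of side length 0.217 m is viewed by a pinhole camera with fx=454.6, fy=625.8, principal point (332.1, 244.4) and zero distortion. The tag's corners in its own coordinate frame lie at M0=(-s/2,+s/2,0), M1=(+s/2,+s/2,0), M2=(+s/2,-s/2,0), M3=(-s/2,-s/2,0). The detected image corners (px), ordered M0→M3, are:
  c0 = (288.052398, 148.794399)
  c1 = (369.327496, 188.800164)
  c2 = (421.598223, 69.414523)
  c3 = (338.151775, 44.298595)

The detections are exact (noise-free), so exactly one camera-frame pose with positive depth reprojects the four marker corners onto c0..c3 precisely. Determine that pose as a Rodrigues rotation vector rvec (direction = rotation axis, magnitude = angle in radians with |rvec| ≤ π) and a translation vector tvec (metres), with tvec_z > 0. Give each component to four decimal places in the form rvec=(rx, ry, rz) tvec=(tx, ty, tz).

rvec=(-0.3567, 0.4963, 0.4699) tvec=(0.0430, -0.2058, 0.9622)

Intrinsics K: fx=454.6, fy=625.8, cx=332.1, cy=244.4
Marker side s = 0.217 m; corners in marker frame (Z=0):
  M0 = (-0.1085, +0.1085, 0)
  M1 = (+0.1085, +0.1085, 0)
  M2 = (+0.1085, -0.1085, 0)
  M3 = (-0.1085, -0.1085, 0)
Detected image corners:
  c0 = (288.052398, 148.794399) px
  c1 = (369.327496, 188.800164) px
  c2 = (421.598223, 69.414523) px
  c3 = (338.151775, 44.298595) px
Planar DLT: solve 8×8 A·h = b for H (H[2,2]=1):
  H  [+185.14003 -313.42537 +352.43939]
  H  [+87.28340 +489.02020 +110.52266]
  H  [-0.54906 -0.21973 +1.00000]
B = K⁻¹H; ‖b₁‖=1.039311, ‖b₂‖=1.039311; λ = 2/(‖b₁‖+‖b₂‖) = 0.962176, sign → tz>0 ⇒ λ=+0.962176
r₁ = λ·B[:,0] = (+0.77779,+0.34052,-0.52829); r₂ = λ·B[:,1] = (-0.50892,+0.83444,-0.21142)
r₃ = r₁×r₂ = (+0.36884,+0.43330,+0.82232); SVD([r₁ r₂ r₃]) → R = UVᵀ:
  R  [+0.77779 -0.50892 +0.36884]
  R  [+0.34052 +0.83444 +0.43330]
  R  [-0.52829 -0.21142 +0.82232]
t = (+0.04305, -0.20584, +0.96218) m
tr R = 2.434552; θ = arccos((tr R − 1)/2) = 0.770911 rad = 44.170°
axis k = ((R−Rᵀ)₃₂, (R−Rᵀ)₁₃, (R−Rᵀ)₂₁) / (2 sinθ) = (-0.462639, +0.643758, +0.609541)
rvec = θ·k = (-0.356654, +0.496281, +0.469902)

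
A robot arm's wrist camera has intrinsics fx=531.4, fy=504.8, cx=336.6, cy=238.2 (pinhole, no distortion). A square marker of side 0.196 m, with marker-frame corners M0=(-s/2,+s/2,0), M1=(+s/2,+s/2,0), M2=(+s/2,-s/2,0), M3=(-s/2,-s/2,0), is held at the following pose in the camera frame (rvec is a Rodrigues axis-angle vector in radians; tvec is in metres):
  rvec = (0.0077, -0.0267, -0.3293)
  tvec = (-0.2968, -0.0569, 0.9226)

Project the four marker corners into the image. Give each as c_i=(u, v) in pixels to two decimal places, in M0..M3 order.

c0=(130.21, 275.20) c1=(237.68, 240.45) c2=(200.98, 139.12) c3=(93.06, 173.42)

Intrinsics K: fx=531.4, fy=504.8, cx=336.6, cy=238.2
Marker side s = 0.196 m; corners in marker frame (Z=0):
  M0 = (-0.0980, +0.0980, 0)
  M1 = (+0.0980, +0.0980, 0)
  M2 = (+0.0980, -0.0980, 0)
  M3 = (-0.0980, -0.0980, 0)
rvec = (0.0077, -0.0267, -0.3293), |rvec| = θ = 0.33047 rad = 18.935°
Rodrigues: sinθ=0.32449, 1−cosθ=0.05411; R = I + sinθ·[k]× + (1−cosθ)·[k]×²:
    [+0.94592 +0.32324 -0.02747]
    [-0.32344 +0.94624 -0.00320]
    [+0.02496 +0.01192 +0.99962]
t = (-0.2968, -0.0569, 0.9226) m
M0: Pc = R·M0+t = (-0.35782, +0.06753, +0.92132); u = 531.4·(-0.35782)/0.92132 + 336.6 = 130.2149, v = 504.8·(+0.06753)/0.92132 + 238.2 = 275.1997
M1: Pc = R·M1+t = (-0.17242, +0.00413, +0.92621); u = 531.4·(-0.17242)/0.92621 + 336.6 = 237.6753, v = 504.8·(+0.00413)/0.92621 + 238.2 = 240.4534
M2: Pc = R·M2+t = (-0.23578, -0.18133, +0.92388); u = 531.4·(-0.23578)/0.92388 + 336.6 = 200.9848, v = 504.8·(-0.18133)/0.92388 + 238.2 = 139.1232
M3: Pc = R·M3+t = (-0.42118, -0.11793, +0.91899); u = 531.4·(-0.42118)/0.91899 + 336.6 = 93.0559, v = 504.8·(-0.11793)/0.91899 + 238.2 = 173.4184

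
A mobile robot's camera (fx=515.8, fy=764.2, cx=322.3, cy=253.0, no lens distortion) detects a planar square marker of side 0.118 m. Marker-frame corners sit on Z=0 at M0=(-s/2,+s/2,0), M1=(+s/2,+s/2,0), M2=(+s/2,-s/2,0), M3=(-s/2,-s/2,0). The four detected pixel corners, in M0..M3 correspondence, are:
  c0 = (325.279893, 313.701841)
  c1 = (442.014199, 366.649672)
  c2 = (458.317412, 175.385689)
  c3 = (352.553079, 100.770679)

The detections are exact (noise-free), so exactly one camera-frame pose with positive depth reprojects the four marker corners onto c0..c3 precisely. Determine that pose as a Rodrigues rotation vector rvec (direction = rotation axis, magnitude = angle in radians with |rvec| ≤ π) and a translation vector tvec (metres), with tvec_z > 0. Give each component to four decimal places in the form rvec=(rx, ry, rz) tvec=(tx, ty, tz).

Intrinsics K: fx=515.8, fy=764.2, cx=322.3, cy=253.0
Marker side s = 0.118 m; corners in marker frame (Z=0):
  M0 = (-0.0590, +0.0590, 0)
  M1 = (+0.0590, +0.0590, 0)
  M2 = (+0.0590, -0.0590, 0)
  M3 = (-0.0590, -0.0590, 0)
Detected image corners:
  c0 = (325.279893, 313.701841) px
  c1 = (442.014199, 366.649672) px
  c2 = (458.317412, 175.385689) px
  c3 = (352.553079, 100.770679) px
Planar DLT: solve 8×8 A·h = b for H (H[2,2]=1):
  H  [+1376.68917 -426.00576 +398.56265]
  H  [+807.88632 +1558.59007 +237.51139]
  H  [+1.10406 -0.61942 +1.00000]
B = K⁻¹H; ‖b₁‖=2.369473, ‖b₂‖=2.369473; λ = 2/(‖b₁‖+‖b₂‖) = 0.422035, sign → tz>0 ⇒ λ=+0.422035
r₁ = λ·B[:,0] = (+0.83527,+0.29190,+0.46595); r₂ = λ·B[:,1] = (-0.18522,+0.94729,-0.26142)
r₃ = r₁×r₂ = (-0.51770,+0.13205,+0.84531); SVD([r₁ r₂ r₃]) → R = UVᵀ:
  R  [+0.83527 -0.18522 -0.51770]
  R  [+0.29190 +0.94729 +0.13205]
  R  [+0.46595 -0.26142 +0.84531]
t = (+0.06240, -0.00855, +0.42203) m
tr R = 2.627873; θ = arccos((tr R − 1)/2) = 0.619900 rad = 35.518°
axis k = ((R−Rᵀ)₃₂, (R−Rᵀ)₁₃, (R−Rᵀ)₂₁) / (2 sinθ) = (-0.338643, -0.846583, +0.410632)
rvec = θ·k = (-0.209925, -0.524796, +0.254551)

rvec=(-0.2099, -0.5248, 0.2546) tvec=(0.0624, -0.0086, 0.4220)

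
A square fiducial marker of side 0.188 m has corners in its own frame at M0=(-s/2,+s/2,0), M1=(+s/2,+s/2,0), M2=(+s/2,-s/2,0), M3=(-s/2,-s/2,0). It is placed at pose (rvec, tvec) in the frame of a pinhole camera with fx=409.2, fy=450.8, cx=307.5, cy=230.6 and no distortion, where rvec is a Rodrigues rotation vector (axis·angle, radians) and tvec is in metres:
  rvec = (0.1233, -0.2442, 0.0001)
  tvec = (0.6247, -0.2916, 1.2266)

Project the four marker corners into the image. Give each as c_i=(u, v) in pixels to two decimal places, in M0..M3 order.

Intrinsics K: fx=409.2, fy=450.8, cx=307.5, cy=230.6
Marker side s = 0.188 m; corners in marker frame (Z=0):
  M0 = (-0.0940, +0.0940, 0)
  M1 = (+0.0940, +0.0940, 0)
  M2 = (+0.0940, -0.0940, 0)
  M3 = (-0.0940, -0.0940, 0)
rvec = (0.1233, -0.2442, 0.0001), |rvec| = θ = 0.27356 rad = 15.674°
Rodrigues: sinθ=0.27016, 1−cosθ=0.03719; R = I + sinθ·[k]× + (1−cosθ)·[k]×²:
    [+0.97037 -0.01506 -0.24116]
    [-0.01486 +0.99245 -0.12178]
    [+0.24117 +0.12176 +0.96281]
t = (0.6247, -0.2916, 1.2266) m
M0: Pc = R·M0+t = (+0.53207, -0.19691, +1.21537); u = 409.2·(+0.53207)/1.21537 + 307.5 = 486.6405, v = 450.8·(-0.19691)/1.21537 + 230.6 = 157.5621
M1: Pc = R·M1+t = (+0.71450, -0.19971, +1.26072); u = 409.2·(+0.71450)/1.26072 + 307.5 = 539.4104, v = 450.8·(-0.19971)/1.26072 + 230.6 = 159.1897
M2: Pc = R·M2+t = (+0.71733, -0.38629, +1.23783); u = 409.2·(+0.71733)/1.23783 + 307.5 = 544.6349, v = 450.8·(-0.38629)/1.23783 + 230.6 = 89.9192
M3: Pc = R·M3+t = (+0.53490, -0.38349, +1.19248); u = 409.2·(+0.53490)/1.19248 + 307.5 = 491.0508, v = 450.8·(-0.38349)/1.19248 + 230.6 = 85.6266

c0=(486.64, 157.56) c1=(539.41, 159.19) c2=(544.63, 89.92) c3=(491.05, 85.63)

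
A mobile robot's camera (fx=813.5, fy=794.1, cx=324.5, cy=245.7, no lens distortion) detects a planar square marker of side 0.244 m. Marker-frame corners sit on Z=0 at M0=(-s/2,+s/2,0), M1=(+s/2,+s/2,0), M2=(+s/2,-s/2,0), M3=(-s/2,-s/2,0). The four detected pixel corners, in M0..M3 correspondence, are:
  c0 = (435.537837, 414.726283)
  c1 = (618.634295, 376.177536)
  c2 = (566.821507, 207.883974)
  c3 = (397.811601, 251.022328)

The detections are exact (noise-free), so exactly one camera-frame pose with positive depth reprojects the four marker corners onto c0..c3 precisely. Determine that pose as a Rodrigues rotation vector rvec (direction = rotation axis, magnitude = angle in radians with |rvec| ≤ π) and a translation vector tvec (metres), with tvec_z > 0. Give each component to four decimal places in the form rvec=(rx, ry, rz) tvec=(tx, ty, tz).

Intrinsics K: fx=813.5, fy=794.1, cx=324.5, cy=245.7
Marker side s = 0.244 m; corners in marker frame (Z=0):
  M0 = (-0.1220, +0.1220, 0)
  M1 = (+0.1220, +0.1220, 0)
  M2 = (+0.1220, -0.1220, 0)
  M3 = (-0.1220, -0.1220, 0)
Detected image corners:
  c0 = (435.537837, 414.726283) px
  c1 = (618.634295, 376.177536) px
  c2 = (566.821507, 207.883974) px
  c3 = (397.811601, 251.022328) px
Planar DLT: solve 8×8 A·h = b for H (H[2,2]=1):
  H  [+628.39264 +40.76798 +501.97186]
  H  [-224.76038 +592.15961 +310.05701]
  H  [-0.18257 -0.28149 +1.00000]
B = K⁻¹H; ‖b₁‖=0.893958, ‖b₂‖=0.893958; λ = 2/(‖b₁‖+‖b₂‖) = 1.118620, sign → tz>0 ⇒ λ=+1.118620
r₁ = λ·B[:,0] = (+0.94555,-0.25342,-0.20423); r₂ = λ·B[:,1] = (+0.18166,+0.93158,-0.31489)
r₃ = r₁×r₂ = (+0.27006,+0.26064,+0.92690); SVD([r₁ r₂ r₃]) → R = UVᵀ:
  R  [+0.94555 +0.18166 +0.27006]
  R  [-0.25342 +0.93158 +0.26064]
  R  [-0.20423 -0.31489 +0.92690]
t = (+0.24404, +0.09066, +1.11862) m
tr R = 2.804029; θ = arccos((tr R − 1)/2) = 0.446382 rad = 25.576°
axis k = ((R−Rᵀ)₃₂, (R−Rᵀ)₁₃, (R−Rᵀ)₂₁) / (2 sinθ) = (-0.666571, +0.549320, -0.503916)
rvec = θ·k = (-0.297546, +0.245207, -0.224939)

rvec=(-0.2975, 0.2452, -0.2249) tvec=(0.2440, 0.0907, 1.1186)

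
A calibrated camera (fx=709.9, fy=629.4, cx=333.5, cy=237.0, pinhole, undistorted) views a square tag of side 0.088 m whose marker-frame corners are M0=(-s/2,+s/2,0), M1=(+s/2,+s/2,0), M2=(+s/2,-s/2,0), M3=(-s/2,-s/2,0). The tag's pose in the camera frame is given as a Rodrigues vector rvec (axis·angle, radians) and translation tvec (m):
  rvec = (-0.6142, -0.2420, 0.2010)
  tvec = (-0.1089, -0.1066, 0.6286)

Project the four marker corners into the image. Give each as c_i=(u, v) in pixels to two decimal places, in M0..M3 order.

Intrinsics K: fx=709.9, fy=629.4, cx=333.5, cy=237.0
Marker side s = 0.088 m; corners in marker frame (Z=0):
  M0 = (-0.0440, +0.0440, 0)
  M1 = (+0.0440, +0.0440, 0)
  M2 = (+0.0440, -0.0440, 0)
  M3 = (-0.0440, -0.0440, 0)
rvec = (-0.6142, -0.2420, 0.2010), |rvec| = θ = 0.69008 rad = 39.539°
Rodrigues: sinθ=0.63660, 1−cosθ=0.22880; R = I + sinθ·[k]× + (1−cosθ)·[k]×²:
    [+0.95245 -0.11401 -0.28256]
    [+0.25684 +0.79934 +0.54323]
    [+0.16393 -0.58997 +0.79061]
t = (-0.1089, -0.1066, 0.6286) m
M0: Pc = R·M0+t = (-0.15582, -0.08273, +0.59543); u = 709.9·(-0.15582)/0.59543 + 333.5 = 147.7186, v = 629.4·(-0.08273)/0.59543 + 237.0 = 149.5498
M1: Pc = R·M1+t = (-0.07201, -0.06013, +0.60985); u = 709.9·(-0.07201)/0.60985 + 333.5 = 249.6786, v = 629.4·(-0.06013)/0.60985 + 237.0 = 174.9445
M2: Pc = R·M2+t = (-0.06198, -0.13047, +0.66177); u = 709.9·(-0.06198)/0.66177 + 333.5 = 267.0168, v = 629.4·(-0.13047)/0.66177 + 237.0 = 112.9123
M3: Pc = R·M3+t = (-0.14579, -0.15307, +0.64735); u = 709.9·(-0.14579)/0.64735 + 333.5 = 173.6204, v = 629.4·(-0.15307)/0.64735 + 237.0 = 88.1719

c0=(147.72, 149.55) c1=(249.68, 174.94) c2=(267.02, 112.91) c3=(173.62, 88.17)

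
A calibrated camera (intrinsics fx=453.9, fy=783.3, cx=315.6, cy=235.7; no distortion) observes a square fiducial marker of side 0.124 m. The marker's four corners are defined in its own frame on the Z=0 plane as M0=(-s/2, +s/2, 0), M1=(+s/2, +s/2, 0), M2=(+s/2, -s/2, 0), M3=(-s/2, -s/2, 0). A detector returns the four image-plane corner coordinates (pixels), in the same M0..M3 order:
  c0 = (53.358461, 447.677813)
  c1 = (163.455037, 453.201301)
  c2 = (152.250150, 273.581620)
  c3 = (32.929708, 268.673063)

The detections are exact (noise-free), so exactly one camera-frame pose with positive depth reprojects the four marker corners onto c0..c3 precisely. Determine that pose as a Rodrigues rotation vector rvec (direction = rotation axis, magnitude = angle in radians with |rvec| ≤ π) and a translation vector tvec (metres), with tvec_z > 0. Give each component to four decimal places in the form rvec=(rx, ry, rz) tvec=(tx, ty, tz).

Intrinsics K: fx=453.9, fy=783.3, cx=315.6, cy=235.7
Marker side s = 0.124 m; corners in marker frame (Z=0):
  M0 = (-0.0620, +0.0620, 0)
  M1 = (+0.0620, +0.0620, 0)
  M2 = (+0.0620, -0.0620, 0)
  M3 = (-0.0620, -0.0620, 0)
Detected image corners:
  c0 = (53.358461, 447.677813) px
  c1 = (163.455037, 453.201301) px
  c2 = (152.250150, 273.581620) px
  c3 = (32.929708, 268.673063) px
Planar DLT: solve 8×8 A·h = b for H (H[2,2]=1):
  H  [+918.86439 +193.48097 +100.65337]
  H  [+25.31415 +1682.34299 +364.41638]
  H  [-0.04671 +0.65492 +1.00000]
B = K⁻¹H; ‖b₁‖=2.057905, ‖b₂‖=2.057905; λ = 2/(‖b₁‖+‖b₂‖) = 0.485931, sign → tz>0 ⇒ λ=+0.485931
r₁ = λ·B[:,0] = (+0.99949,+0.02253,-0.02270); r₂ = λ·B[:,1] = (-0.01414,+0.94790,+0.31825)
r₃ = r₁×r₂ = (+0.02869,-0.31776,+0.94774); SVD([r₁ r₂ r₃]) → R = UVᵀ:
  R  [+0.99949 -0.01414 +0.02869]
  R  [+0.02253 +0.94790 -0.31776]
  R  [-0.02270 +0.31825 +0.94774]
t = (-0.23012, +0.07985, +0.48593) m
tr R = 2.895128; θ = arccos((tr R − 1)/2) = 0.325272 rad = 18.637°
axis k = ((R−Rᵀ)₃₂, (R−Rᵀ)₁₃, (R−Rᵀ)₂₁) / (2 sinθ) = (+0.995110, +0.080393, +0.057386)
rvec = θ·k = (+0.323681, +0.026150, +0.018666)

rvec=(0.3237, 0.0261, 0.0187) tvec=(-0.2301, 0.0799, 0.4859)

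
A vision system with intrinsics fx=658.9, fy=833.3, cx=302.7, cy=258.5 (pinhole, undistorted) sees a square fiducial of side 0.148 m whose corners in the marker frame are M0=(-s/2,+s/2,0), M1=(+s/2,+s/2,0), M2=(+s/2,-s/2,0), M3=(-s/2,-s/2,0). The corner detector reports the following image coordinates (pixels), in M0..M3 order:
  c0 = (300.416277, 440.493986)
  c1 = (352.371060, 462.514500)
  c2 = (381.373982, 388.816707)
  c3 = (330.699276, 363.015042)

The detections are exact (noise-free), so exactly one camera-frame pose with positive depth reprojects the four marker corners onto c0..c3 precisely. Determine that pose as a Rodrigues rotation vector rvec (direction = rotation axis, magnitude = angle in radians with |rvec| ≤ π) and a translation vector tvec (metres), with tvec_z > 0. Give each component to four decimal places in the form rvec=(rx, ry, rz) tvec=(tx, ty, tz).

rvec=(0.1461, -0.4862, 0.4380) tvec=(0.0864, 0.2716, 1.4550)

Intrinsics K: fx=658.9, fy=833.3, cx=302.7, cy=258.5
Marker side s = 0.148 m; corners in marker frame (Z=0):
  M0 = (-0.0740, +0.0740, 0)
  M1 = (+0.0740, +0.0740, 0)
  M2 = (+0.0740, -0.0740, 0)
  M3 = (-0.0740, -0.0740, 0)
Detected image corners:
  c0 = (300.416277, 440.493986) px
  c1 = (352.371060, 462.514500) px
  c2 = (381.373982, 388.816707) px
  c3 = (330.699276, 363.015042) px
Planar DLT: solve 8×8 A·h = b for H (H[2,2]=1):
  H  [+459.62033 -192.48248 +341.81856]
  H  [+298.41706 +519.75774 +414.06590]
  H  [+0.33085 +0.02257 +1.00000]
B = K⁻¹H; ‖b₁‖=0.687293, ‖b₂‖=0.687293; λ = 2/(‖b₁‖+‖b₂‖) = 1.454983, sign → tz>0 ⇒ λ=+1.454983
r₁ = λ·B[:,0] = (+0.79378,+0.37172,+0.48138); r₂ = λ·B[:,1] = (-0.44013,+0.89733,+0.03284)
r₃ = r₁×r₂ = (-0.41976,-0.23794,+0.87589); SVD([r₁ r₂ r₃]) → R = UVᵀ:
  R  [+0.79378 -0.44013 -0.41976]
  R  [+0.37172 +0.89733 -0.23794]
  R  [+0.48138 +0.03284 +0.87589]
t = (+0.08638, +0.27163, +1.45498) m
tr R = 2.567013; θ = arccos((tr R − 1)/2) = 0.670507 rad = 38.417°
axis k = ((R−Rᵀ)₃₂, (R−Rᵀ)₁₃, (R−Rᵀ)₂₁) / (2 sinθ) = (+0.217886, -0.725107, +0.653257)
rvec = θ·k = (+0.146094, -0.486190, +0.438014)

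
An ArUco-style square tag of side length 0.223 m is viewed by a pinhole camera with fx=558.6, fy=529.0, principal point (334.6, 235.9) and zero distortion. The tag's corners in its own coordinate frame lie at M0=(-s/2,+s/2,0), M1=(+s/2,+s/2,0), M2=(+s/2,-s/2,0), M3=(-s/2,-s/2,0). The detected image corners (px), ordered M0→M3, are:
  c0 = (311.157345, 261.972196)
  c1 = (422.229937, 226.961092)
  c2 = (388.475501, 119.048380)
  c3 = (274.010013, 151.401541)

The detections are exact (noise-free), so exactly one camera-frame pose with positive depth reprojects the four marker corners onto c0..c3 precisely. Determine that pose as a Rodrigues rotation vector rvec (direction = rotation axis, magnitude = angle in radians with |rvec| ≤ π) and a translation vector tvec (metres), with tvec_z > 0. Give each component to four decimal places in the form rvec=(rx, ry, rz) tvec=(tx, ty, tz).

rvec=(0.0725, -0.1566, -0.3089) tvec=(0.0286, -0.0895, 1.0352)

Intrinsics K: fx=558.6, fy=529.0, cx=334.6, cy=235.9
Marker side s = 0.223 m; corners in marker frame (Z=0):
  M0 = (-0.1115, +0.1115, 0)
  M1 = (+0.1115, +0.1115, 0)
  M2 = (+0.1115, -0.1115, 0)
  M3 = (-0.1115, -0.1115, 0)
Detected image corners:
  c0 = (311.157345, 261.972196) px
  c1 = (422.229937, 226.961092) px
  c2 = (388.475501, 119.048380) px
  c3 = (274.010013, 151.401541) px
Planar DLT: solve 8×8 A·h = b for H (H[2,2]=1):
  H  [+553.55752 +190.86657 +350.01324]
  H  [-125.01909 +507.19611 +190.14647]
  H  [+0.13739 +0.09173 +1.00000]
B = K⁻¹H; ‖b₁‖=0.965989, ‖b₂‖=0.965989; λ = 2/(‖b₁‖+‖b₂‖) = 1.035209, sign → tz>0 ⇒ λ=+1.035209
r₁ = λ·B[:,0] = (+0.94067,-0.30808,+0.14223); r₂ = λ·B[:,1] = (+0.29684,+0.95019,+0.09496)
r₃ = r₁×r₂ = (-0.16440,-0.04711,+0.98527); SVD([r₁ r₂ r₃]) → R = UVᵀ:
  R  [+0.94067 +0.29684 -0.16440]
  R  [-0.30808 +0.95019 -0.04711]
  R  [+0.14223 +0.09496 +0.98527]
t = (+0.02856, -0.08954, +1.03521) m
tr R = 2.876134; θ = arccos((tr R − 1)/2) = 0.353788 rad = 20.271°
axis k = ((R−Rᵀ)₃₂, (R−Rᵀ)₁₃, (R−Rᵀ)₂₁) / (2 sinθ) = (+0.205028, -0.442518, -0.873007)
rvec = θ·k = (+0.072536, -0.156558, -0.308860)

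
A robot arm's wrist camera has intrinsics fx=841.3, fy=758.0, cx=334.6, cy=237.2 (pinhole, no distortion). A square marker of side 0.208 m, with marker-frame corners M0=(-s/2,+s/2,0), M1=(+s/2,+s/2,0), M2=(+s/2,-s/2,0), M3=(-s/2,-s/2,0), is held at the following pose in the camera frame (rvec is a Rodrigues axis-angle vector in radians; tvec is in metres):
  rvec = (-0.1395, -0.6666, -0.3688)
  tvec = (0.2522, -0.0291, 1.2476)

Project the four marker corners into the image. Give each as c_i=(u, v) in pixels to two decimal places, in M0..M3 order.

c0=(488.50, 299.59) c1=(569.80, 258.68) c2=(519.21, 147.51) c3=(432.47, 176.11)

Intrinsics K: fx=841.3, fy=758.0, cx=334.6, cy=237.2
Marker side s = 0.208 m; corners in marker frame (Z=0):
  M0 = (-0.1040, +0.1040, 0)
  M1 = (+0.1040, +0.1040, 0)
  M2 = (+0.1040, -0.1040, 0)
  M3 = (-0.1040, -0.1040, 0)
rvec = (-0.1395, -0.6666, -0.3688), |rvec| = θ = 0.77449 rad = 44.375°
Rodrigues: sinθ=0.69935, 1−cosθ=0.28522; R = I + sinθ·[k]× + (1−cosθ)·[k]×²:
    [+0.72403 +0.37724 -0.57747]
    [-0.28880 +0.92607 +0.24286]
    [+0.62639 -0.00907 +0.77945]
t = (0.2522, -0.0291, 1.2476) m
M0: Pc = R·M0+t = (+0.21613, +0.09725, +1.18151); u = 841.3·(+0.21613)/1.18151 + 334.6 = 488.4985, v = 758.0·(+0.09725)/1.18151 + 237.2 = 299.5889
M1: Pc = R·M1+t = (+0.36673, +0.03718, +1.31180); u = 841.3·(+0.36673)/1.31180 + 334.6 = 569.7970, v = 758.0·(+0.03718)/1.31180 + 237.2 = 258.6814
M2: Pc = R·M2+t = (+0.28827, -0.15545, +1.31369); u = 841.3·(+0.28827)/1.31369 + 334.6 = 519.2092, v = 758.0·(-0.15545)/1.31369 + 237.2 = 147.5068
M3: Pc = R·M3+t = (+0.13767, -0.09538, +1.18340); u = 841.3·(+0.13767)/1.18340 + 334.6 = 432.4706, v = 758.0·(-0.09538)/1.18340 + 237.2 = 176.1090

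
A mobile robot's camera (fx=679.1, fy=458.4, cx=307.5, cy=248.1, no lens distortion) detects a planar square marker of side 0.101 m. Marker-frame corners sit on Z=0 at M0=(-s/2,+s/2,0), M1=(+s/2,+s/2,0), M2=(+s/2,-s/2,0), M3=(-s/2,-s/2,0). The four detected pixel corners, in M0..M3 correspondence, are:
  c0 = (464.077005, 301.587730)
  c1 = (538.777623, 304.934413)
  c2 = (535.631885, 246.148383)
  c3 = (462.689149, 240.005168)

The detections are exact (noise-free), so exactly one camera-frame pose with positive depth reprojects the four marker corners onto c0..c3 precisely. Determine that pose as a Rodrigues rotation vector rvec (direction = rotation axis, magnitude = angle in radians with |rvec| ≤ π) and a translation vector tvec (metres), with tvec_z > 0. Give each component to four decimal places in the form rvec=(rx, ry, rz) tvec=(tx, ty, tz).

rvec=(-0.1844, -0.3839, 0.0657) tvec=(0.2177, 0.0412, 0.7632)

Intrinsics K: fx=679.1, fy=458.4, cx=307.5, cy=248.1
Marker side s = 0.101 m; corners in marker frame (Z=0):
  M0 = (-0.0505, +0.0505, 0)
  M1 = (+0.0505, +0.0505, 0)
  M2 = (+0.0505, -0.0505, 0)
  M3 = (-0.0505, -0.0505, 0)
Detected image corners:
  c0 = (464.077005, 301.587730) px
  c1 = (538.777623, 304.934413) px
  c2 = (535.631885, 246.148383) px
  c3 = (462.689149, 240.005168) px
Planar DLT: solve 8×8 A·h = b for H (H[2,2]=1):
  H  [+970.84382 -102.66974 +501.17394]
  H  [+178.22411 +527.11957 +272.84573]
  H  [+0.47981 -0.25050 +1.00000]
B = K⁻¹H; ‖b₁‖=1.310215, ‖b₂‖=1.310215; λ = 2/(‖b₁‖+‖b₂‖) = 0.763234, sign → tz>0 ⇒ λ=+0.763234
r₁ = λ·B[:,0] = (+0.92530,+0.09854,+0.36621); r₂ = λ·B[:,1] = (-0.02882,+0.98113,-0.19119)
r₃ = r₁×r₂ = (-0.37814,+0.16636,+0.91068); SVD([r₁ r₂ r₃]) → R = UVᵀ:
  R  [+0.92530 -0.02882 -0.37814]
  R  [+0.09854 +0.98113 +0.16636]
  R  [+0.36621 -0.19119 +0.91068]
t = (+0.21767, +0.04120, +0.76323) m
tr R = 2.817111; θ = arccos((tr R − 1)/2) = 0.430983 rad = 24.694°
axis k = ((R−Rᵀ)₃₂, (R−Rᵀ)₁₃, (R−Rᵀ)₂₁) / (2 sinθ) = (-0.427929, -0.890866, +0.152427)
rvec = θ·k = (-0.184430, -0.383948, +0.065693)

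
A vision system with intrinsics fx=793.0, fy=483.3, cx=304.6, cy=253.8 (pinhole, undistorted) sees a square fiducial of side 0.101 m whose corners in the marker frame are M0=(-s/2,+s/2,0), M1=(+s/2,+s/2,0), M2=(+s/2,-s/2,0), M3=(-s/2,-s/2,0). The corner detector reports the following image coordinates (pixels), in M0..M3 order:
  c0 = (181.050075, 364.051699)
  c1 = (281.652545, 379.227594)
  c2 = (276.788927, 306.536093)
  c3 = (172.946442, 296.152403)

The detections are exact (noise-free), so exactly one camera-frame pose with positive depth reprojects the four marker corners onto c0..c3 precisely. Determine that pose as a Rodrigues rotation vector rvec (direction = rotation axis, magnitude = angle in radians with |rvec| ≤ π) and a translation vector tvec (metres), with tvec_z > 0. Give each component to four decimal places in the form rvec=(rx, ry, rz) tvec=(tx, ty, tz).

Intrinsics K: fx=793.0, fy=483.3, cx=304.6, cy=253.8
Marker side s = 0.101 m; corners in marker frame (Z=0):
  M0 = (-0.0505, +0.0505, 0)
  M1 = (+0.0505, +0.0505, 0)
  M2 = (+0.0505, -0.0505, 0)
  M3 = (-0.0505, -0.0505, 0)
Detected image corners:
  c0 = (181.050075, 364.051699) px
  c1 = (281.652545, 379.227594) px
  c2 = (276.788927, 306.536093) px
  c3 = (172.946442, 296.152403) px
Planar DLT: solve 8×8 A·h = b for H (H[2,2]=1):
  H  [+842.88129 +147.09394 +226.25707]
  H  [-122.22975 +816.50995 +336.89336]
  H  [-0.74057 +0.36079 +1.00000]
B = K⁻¹H; ‖b₁‖=1.543475, ‖b₂‖=1.543475; λ = 2/(‖b₁‖+‖b₂‖) = 0.647889, sign → tz>0 ⇒ λ=+0.647889
r₁ = λ·B[:,0] = (+0.87294,+0.08811,-0.47980); r₂ = λ·B[:,1] = (+0.03039,+0.97182,+0.23375)
r₃ = r₁×r₂ = (+0.48688,-0.21863,+0.84566); SVD([r₁ r₂ r₃]) → R = UVᵀ:
  R  [+0.87294 +0.03039 +0.48688]
  R  [+0.08811 +0.97182 -0.21863]
  R  [-0.47980 +0.23375 +0.84566]
t = (-0.06401, +0.11139, +0.64789) m
tr R = 2.690425; θ = arccos((tr R − 1)/2) = 0.563833 rad = 32.305°
axis k = ((R−Rᵀ)₃₂, (R−Rᵀ)₁₃, (R−Rᵀ)₂₁) / (2 sinθ) = (+0.423241, +0.904407, +0.054000)
rvec = θ·k = (+0.238637, +0.509935, +0.030447)

rvec=(0.2386, 0.5099, 0.0304) tvec=(-0.0640, 0.1114, 0.6479)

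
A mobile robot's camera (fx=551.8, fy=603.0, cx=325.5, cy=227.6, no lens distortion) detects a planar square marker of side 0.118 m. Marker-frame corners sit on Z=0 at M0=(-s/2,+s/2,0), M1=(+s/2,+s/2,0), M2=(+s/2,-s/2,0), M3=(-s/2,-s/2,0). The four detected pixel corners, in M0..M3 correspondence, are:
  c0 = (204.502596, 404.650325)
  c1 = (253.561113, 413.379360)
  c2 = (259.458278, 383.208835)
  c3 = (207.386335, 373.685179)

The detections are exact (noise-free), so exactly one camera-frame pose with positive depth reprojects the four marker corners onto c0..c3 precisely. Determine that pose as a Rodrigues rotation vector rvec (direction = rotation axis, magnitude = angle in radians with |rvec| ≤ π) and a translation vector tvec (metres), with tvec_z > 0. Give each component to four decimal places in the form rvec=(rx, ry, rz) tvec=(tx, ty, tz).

rvec=(0.7217, -0.0150, 0.2125) tvec=(-0.2186, 0.3537, 1.2801)

Intrinsics K: fx=551.8, fy=603.0, cx=325.5, cy=227.6
Marker side s = 0.118 m; corners in marker frame (Z=0):
  M0 = (-0.0590, +0.0590, 0)
  M1 = (+0.0590, +0.0590, 0)
  M2 = (+0.0590, -0.0590, 0)
  M3 = (-0.0590, -0.0590, 0)
Detected image corners:
  c0 = (204.502596, 404.650325) px
  c1 = (253.561113, 413.379360) px
  c2 = (259.458278, 383.208835) px
  c3 = (207.386335, 373.685179) px
Planar DLT: solve 8×8 A·h = b for H (H[2,2]=1):
  H  [+443.80141 +80.88123 +231.26198]
  H  [+103.91872 +460.20262 +394.20989]
  H  [+0.06776 +0.51092 +1.00000]
B = K⁻¹H; ‖b₁‖=0.781217, ‖b₂‖=0.781217; λ = 2/(‖b₁‖+‖b₂‖) = 1.280054, sign → tz>0 ⇒ λ=+1.280054
r₁ = λ·B[:,0] = (+0.97836,+0.18786,+0.08673); r₂ = λ·B[:,1] = (-0.19817,+0.73007,+0.65401)
r₃ = r₁×r₂ = (+0.05954,-0.65704,+0.75150); SVD([r₁ r₂ r₃]) → R = UVᵀ:
  R  [+0.97836 -0.19817 +0.05954]
  R  [+0.18786 +0.73007 -0.65704]
  R  [+0.08673 +0.65401 +0.75150]
t = (-0.21861, +0.35368, +1.28005) m
tr R = 2.459924; θ = arccos((tr R − 1)/2) = 0.752530 rad = 43.117°
axis k = ((R−Rᵀ)₃₂, (R−Rᵀ)₁₃, (R−Rᵀ)₂₁) / (2 sinθ) = (+0.959092, -0.019891, +0.282396)
rvec = θ·k = (+0.721745, -0.014969, +0.212512)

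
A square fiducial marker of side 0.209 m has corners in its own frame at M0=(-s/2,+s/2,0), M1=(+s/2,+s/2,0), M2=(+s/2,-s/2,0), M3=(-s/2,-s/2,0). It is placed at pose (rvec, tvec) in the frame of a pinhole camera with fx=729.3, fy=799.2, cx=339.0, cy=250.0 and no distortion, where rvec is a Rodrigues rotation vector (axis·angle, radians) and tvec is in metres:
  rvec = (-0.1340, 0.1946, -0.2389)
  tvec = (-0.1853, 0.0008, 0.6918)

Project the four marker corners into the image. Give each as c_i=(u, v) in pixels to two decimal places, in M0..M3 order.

Intrinsics K: fx=729.3, fy=799.2, cx=339.0, cy=250.0
Marker side s = 0.209 m; corners in marker frame (Z=0):
  M0 = (-0.1045, +0.1045, 0)
  M1 = (+0.1045, +0.1045, 0)
  M2 = (+0.1045, -0.1045, 0)
  M3 = (-0.1045, -0.1045, 0)
rvec = (-0.1340, 0.1946, -0.2389), |rvec| = θ = 0.33600 rad = 19.252°
Rodrigues: sinθ=0.32972, 1−cosθ=0.05592; R = I + sinθ·[k]× + (1−cosθ)·[k]×²:
    [+0.95297 +0.22151 +0.20682]
    [-0.24735 +0.96284 +0.10847]
    [-0.17510 -0.15452 +0.97235]
t = (-0.1853, 0.0008, 0.6918) m
M0: Pc = R·M0+t = (-0.26174, +0.12726, +0.69395); u = 729.3·(-0.26174)/0.69395 + 339.0 = 63.9298, v = 799.2·(+0.12726)/0.69395 + 250.0 = 396.5658
M1: Pc = R·M1+t = (-0.06257, +0.07557, +0.65735); u = 729.3·(-0.06257)/0.65735 + 339.0 = 269.5863, v = 799.2·(+0.07557)/0.65735 + 250.0 = 341.8752
M2: Pc = R·M2+t = (-0.10886, -0.12566, +0.68965); u = 729.3·(-0.10886)/0.68965 + 339.0 = 223.8786, v = 799.2·(-0.12566)/0.68965 + 250.0 = 104.3741
M3: Pc = R·M3+t = (-0.30803, -0.07397, +0.72625); u = 729.3·(-0.30803)/0.72625 + 339.0 = 29.6705, v = 799.2·(-0.07397)/0.72625 + 250.0 = 168.6007

c0=(63.93, 396.57) c1=(269.59, 341.88) c2=(223.88, 104.37) c3=(29.67, 168.60)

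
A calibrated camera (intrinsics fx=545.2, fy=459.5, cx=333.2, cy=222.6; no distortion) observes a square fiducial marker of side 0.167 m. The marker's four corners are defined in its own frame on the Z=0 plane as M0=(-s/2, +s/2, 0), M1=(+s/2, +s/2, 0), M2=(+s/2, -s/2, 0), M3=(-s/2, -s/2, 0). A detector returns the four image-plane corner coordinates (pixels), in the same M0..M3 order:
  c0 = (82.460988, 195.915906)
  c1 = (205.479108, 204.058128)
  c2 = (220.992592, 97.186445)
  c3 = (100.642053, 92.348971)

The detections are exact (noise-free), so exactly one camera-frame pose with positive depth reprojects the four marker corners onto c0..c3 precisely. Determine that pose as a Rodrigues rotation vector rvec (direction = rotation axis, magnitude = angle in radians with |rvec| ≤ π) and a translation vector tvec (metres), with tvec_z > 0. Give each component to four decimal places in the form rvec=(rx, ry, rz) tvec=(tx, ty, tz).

rvec=(-0.1166, 0.1221, 0.0880) tvec=(-0.2360, -0.1171, 0.7085)

Intrinsics K: fx=545.2, fy=459.5, cx=333.2, cy=222.6
Marker side s = 0.167 m; corners in marker frame (Z=0):
  M0 = (-0.0835, +0.0835, 0)
  M1 = (+0.0835, +0.0835, 0)
  M2 = (+0.0835, -0.0835, 0)
  M3 = (-0.0835, -0.0835, 0)
Detected image corners:
  c0 = (82.460988, 195.915906) px
  c1 = (205.479108, 204.058128) px
  c2 = (220.992592, 97.186445) px
  c3 = (100.642053, 92.348971) px
Planar DLT: solve 8×8 A·h = b for H (H[2,2]=1):
  H  [+701.34963 -124.77083 +151.59680]
  H  [+12.43265 +606.92081 +146.64382]
  H  [-0.17845 -0.15598 +1.00000]
B = K⁻¹H; ‖b₁‖=1.411405, ‖b₂‖=1.411405; λ = 2/(‖b₁‖+‖b₂‖) = 0.708514, sign → tz>0 ⇒ λ=+0.708514
r₁ = λ·B[:,0] = (+0.98871,+0.08042,-0.12644); r₂ = λ·B[:,1] = (-0.09461,+0.98936,-0.11051)
r₃ = r₁×r₂ = (+0.11620,+0.12123,+0.98580); SVD([r₁ r₂ r₃]) → R = UVᵀ:
  R  [+0.98871 -0.09461 +0.11620]
  R  [+0.08042 +0.98936 +0.12123]
  R  [-0.12644 -0.11051 +0.98580]
t = (-0.23600, -0.11712, +0.70851) m
tr R = 2.963871; θ = arccos((tr R − 1)/2) = 0.190364 rad = 10.907°
axis k = ((R−Rᵀ)₃₂, (R−Rᵀ)₁₃, (R−Rᵀ)₂₁) / (2 sinθ) = (-0.612363, +0.641171, +0.462506)
rvec = θ·k = (-0.116572, +0.122056, +0.088044)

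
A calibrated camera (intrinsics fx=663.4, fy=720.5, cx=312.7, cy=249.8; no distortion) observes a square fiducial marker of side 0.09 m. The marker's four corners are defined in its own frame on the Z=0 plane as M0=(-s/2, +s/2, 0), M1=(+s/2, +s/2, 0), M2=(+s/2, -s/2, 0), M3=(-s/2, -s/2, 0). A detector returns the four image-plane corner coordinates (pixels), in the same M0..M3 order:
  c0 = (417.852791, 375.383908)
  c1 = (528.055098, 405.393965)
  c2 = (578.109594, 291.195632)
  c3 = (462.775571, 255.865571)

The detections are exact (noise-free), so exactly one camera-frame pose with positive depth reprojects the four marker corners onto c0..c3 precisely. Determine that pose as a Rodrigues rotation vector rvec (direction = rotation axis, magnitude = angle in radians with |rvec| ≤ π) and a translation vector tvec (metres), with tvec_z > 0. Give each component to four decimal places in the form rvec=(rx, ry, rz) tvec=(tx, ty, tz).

rvec=(0.3374, -0.1131, 0.2888) tvec=(0.1337, 0.0562, 0.4817)

Intrinsics K: fx=663.4, fy=720.5, cx=312.7, cy=249.8
Marker side s = 0.09 m; corners in marker frame (Z=0):
  M0 = (-0.0450, +0.0450, 0)
  M1 = (+0.0450, +0.0450, 0)
  M2 = (+0.0450, -0.0450, 0)
  M3 = (-0.0450, -0.0450, 0)
Detected image corners:
  c0 = (417.852791, 375.383908) px
  c1 = (528.055098, 405.393965) px
  c2 = (578.109594, 291.195632) px
  c3 = (462.775571, 255.865571) px
Planar DLT: solve 8×8 A·h = b for H (H[2,2]=1):
  H  [+1414.12121 -208.71700 +496.83865]
  H  [+470.39304 +1511.42627 +333.88999]
  H  [+0.32609 +0.64295 +1.00000]
B = K⁻¹H; ‖b₁‖=2.076033, ‖b₂‖=2.076033; λ = 2/(‖b₁‖+‖b₂‖) = 0.481688, sign → tz>0 ⇒ λ=+0.481688
r₁ = λ·B[:,0] = (+0.95274,+0.26002,+0.15707); r₂ = λ·B[:,1] = (-0.29753,+0.90308,+0.30970)
r₃ = r₁×r₂ = (-0.06132,-0.34180,+0.93777); SVD([r₁ r₂ r₃]) → R = UVᵀ:
  R  [+0.95274 -0.29753 -0.06132]
  R  [+0.26002 +0.90308 -0.34180]
  R  [+0.15707 +0.30970 +0.93777]
t = (+0.13370, +0.05622, +0.48169) m
tr R = 2.793596; θ = arccos((tr R − 1)/2) = 0.458317 rad = 26.260°
axis k = ((R−Rᵀ)₃₂, (R−Rᵀ)₁₃, (R−Rᵀ)₂₁) / (2 sinθ) = (+0.736260, -0.246804, +0.630087)
rvec = θ·k = (+0.337441, -0.113114, +0.288780)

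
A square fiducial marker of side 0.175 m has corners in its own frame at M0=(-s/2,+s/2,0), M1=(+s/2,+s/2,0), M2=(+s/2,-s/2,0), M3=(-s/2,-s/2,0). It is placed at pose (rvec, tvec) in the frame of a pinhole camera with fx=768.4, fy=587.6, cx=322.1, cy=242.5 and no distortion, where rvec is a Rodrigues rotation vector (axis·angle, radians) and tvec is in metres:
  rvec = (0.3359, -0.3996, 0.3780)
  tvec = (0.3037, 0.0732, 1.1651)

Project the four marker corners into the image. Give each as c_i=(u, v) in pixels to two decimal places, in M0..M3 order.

c0=(450.92, 306.34) c1=(536.73, 326.53) c2=(591.82, 253.27) c3=(506.53, 227.28)

Intrinsics K: fx=768.4, fy=587.6, cx=322.1, cy=242.5
Marker side s = 0.175 m; corners in marker frame (Z=0):
  M0 = (-0.0875, +0.0875, 0)
  M1 = (+0.0875, +0.0875, 0)
  M2 = (+0.0875, -0.0875, 0)
  M3 = (-0.0875, -0.0875, 0)
rvec = (0.3359, -0.3996, 0.3780), |rvec| = θ = 0.64451 rad = 36.928°
Rodrigues: sinθ=0.60081, 1−cosθ=0.20061; R = I + sinθ·[k]× + (1−cosθ)·[k]×²:
    [+0.85388 -0.41719 -0.31119]
    [+0.28755 +0.87651 -0.38607]
    [+0.43382 +0.24018 +0.86840]
t = (0.3037, 0.0732, 1.1651) m
M0: Pc = R·M0+t = (+0.19248, +0.12473, +1.14816); u = 768.4·(+0.19248)/1.14816 + 322.1 = 450.9174, v = 587.6·(+0.12473)/1.14816 + 242.5 = 306.3361
M1: Pc = R·M1+t = (+0.34191, +0.17505, +1.22407); u = 768.4·(+0.34191)/1.22407 + 322.1 = 536.7308, v = 587.6·(+0.17505)/1.22407 + 242.5 = 326.5326
M2: Pc = R·M2+t = (+0.41492, +0.02167, +1.18204); u = 768.4·(+0.41492)/1.18204 + 322.1 = 591.8224, v = 587.6·(+0.02167)/1.18204 + 242.5 = 253.2702
M3: Pc = R·M3+t = (+0.26549, -0.02865, +1.10613); u = 768.4·(+0.26549)/1.10613 + 322.1 = 506.5294, v = 587.6·(-0.02865)/1.10613 + 242.5 = 227.2779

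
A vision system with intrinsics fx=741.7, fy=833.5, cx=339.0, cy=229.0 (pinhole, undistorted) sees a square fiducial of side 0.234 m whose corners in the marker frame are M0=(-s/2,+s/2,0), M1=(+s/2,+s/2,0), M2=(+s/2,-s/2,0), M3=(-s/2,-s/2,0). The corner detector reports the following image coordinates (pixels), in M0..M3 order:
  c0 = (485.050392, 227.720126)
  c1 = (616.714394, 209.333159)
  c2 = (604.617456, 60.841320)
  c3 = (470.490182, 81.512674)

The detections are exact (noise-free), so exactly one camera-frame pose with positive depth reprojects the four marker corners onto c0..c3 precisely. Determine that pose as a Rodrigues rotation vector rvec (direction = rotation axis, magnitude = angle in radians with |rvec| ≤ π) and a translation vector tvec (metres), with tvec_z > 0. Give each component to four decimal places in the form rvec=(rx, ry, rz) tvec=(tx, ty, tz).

Intrinsics K: fx=741.7, fy=833.5, cx=339.0, cy=229.0
Marker side s = 0.234 m; corners in marker frame (Z=0):
  M0 = (-0.1170, +0.1170, 0)
  M1 = (+0.1170, +0.1170, 0)
  M2 = (+0.1170, -0.1170, 0)
  M3 = (-0.1170, -0.1170, 0)
Detected image corners:
  c0 = (485.050392, 227.720126) px
  c1 = (616.714394, 209.333159) px
  c2 = (604.617456, 60.841320) px
  c3 = (470.490182, 81.512674) px
Planar DLT: solve 8×8 A·h = b for H (H[2,2]=1):
  H  [+537.93331 +103.10494 +543.85640]
  H  [-91.37977 +641.94114 +145.64505]
  H  [-0.05502 +0.08473 +1.00000]
B = K⁻¹H; ‖b₁‖=0.758347, ‖b₂‖=0.758347; λ = 2/(‖b₁‖+‖b₂‖) = 1.318657, sign → tz>0 ⇒ λ=+1.318657
r₁ = λ·B[:,0] = (+0.98955,-0.12463,-0.07256); r₂ = λ·B[:,1] = (+0.13224,+0.98490,+0.11173)
r₃ = r₁×r₂ = (+0.05754,-0.12016,+0.99109); SVD([r₁ r₂ r₃]) → R = UVᵀ:
  R  [+0.98955 +0.13224 +0.05754]
  R  [-0.12463 +0.98490 -0.12016]
  R  [-0.07256 +0.11173 +0.99109]
t = (+0.36421, -0.13187, +1.31866) m
tr R = 2.965533; θ = arccos((tr R − 1)/2) = 0.185921 rad = 10.652°
axis k = ((R−Rᵀ)₃₂, (R−Rᵀ)₁₃, (R−Rᵀ)₂₁) / (2 sinθ) = (+0.627220, +0.351883, -0.694819)
rvec = θ·k = (+0.116613, +0.065422, -0.129181)

rvec=(0.1166, 0.0654, -0.1292) tvec=(0.3642, -0.1319, 1.3187)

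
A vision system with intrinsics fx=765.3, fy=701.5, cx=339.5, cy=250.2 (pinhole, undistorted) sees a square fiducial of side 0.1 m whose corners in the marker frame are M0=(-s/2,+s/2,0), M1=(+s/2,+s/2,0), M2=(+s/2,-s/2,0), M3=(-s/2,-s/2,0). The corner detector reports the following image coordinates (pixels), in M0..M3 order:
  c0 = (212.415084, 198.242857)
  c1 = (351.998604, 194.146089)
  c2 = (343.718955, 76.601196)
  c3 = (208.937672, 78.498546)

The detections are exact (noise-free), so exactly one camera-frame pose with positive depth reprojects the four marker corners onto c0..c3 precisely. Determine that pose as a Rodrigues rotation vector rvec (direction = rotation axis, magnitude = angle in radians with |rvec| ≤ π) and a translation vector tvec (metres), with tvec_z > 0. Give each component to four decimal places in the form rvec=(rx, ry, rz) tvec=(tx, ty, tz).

Intrinsics K: fx=765.3, fy=701.5, cx=339.5, cy=250.2
Marker side s = 0.1 m; corners in marker frame (Z=0):
  M0 = (-0.0500, +0.0500, 0)
  M1 = (+0.0500, +0.0500, 0)
  M2 = (+0.0500, -0.0500, 0)
  M3 = (-0.0500, -0.0500, 0)
Detected image corners:
  c0 = (212.415084, 198.242857) px
  c1 = (351.998604, 194.146089) px
  c2 = (343.718955, 76.601196) px
  c3 = (208.937672, 78.498546) px
Planar DLT: solve 8×8 A·h = b for H (H[2,2]=1):
  H  [+1420.64210 -40.87435 +279.81981]
  H  [-5.63724 +1137.40098 +135.79822]
  H  [+0.17634 -0.35762 +1.00000]
B = K⁻¹H; ‖b₁‖=1.788222, ‖b₂‖=1.788222; λ = 2/(‖b₁‖+‖b₂‖) = 0.559215, sign → tz>0 ⇒ λ=+0.559215
r₁ = λ·B[:,0] = (+0.99433,-0.03967,+0.09861); r₂ = λ·B[:,1] = (+0.05885,+0.97803,-0.19999)
r₃ = r₁×r₂ = (-0.08852,+0.20466,+0.97482); SVD([r₁ r₂ r₃]) → R = UVᵀ:
  R  [+0.99433 +0.05885 -0.08852]
  R  [-0.03967 +0.97803 +0.20466]
  R  [+0.09861 -0.19999 +0.97482]
t = (-0.04361, -0.09120, +0.55921) m
tr R = 2.947188; θ = arccos((tr R − 1)/2) = 0.230317 rad = 13.196°
axis k = ((R−Rᵀ)₃₂, (R−Rᵀ)₁₃, (R−Rᵀ)₂₁) / (2 sinθ) = (-0.886261, -0.409859, -0.215773)
rvec = θ·k = (-0.204121, -0.094397, -0.049696)

rvec=(-0.2041, -0.0944, -0.0497) tvec=(-0.0436, -0.0912, 0.5592)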